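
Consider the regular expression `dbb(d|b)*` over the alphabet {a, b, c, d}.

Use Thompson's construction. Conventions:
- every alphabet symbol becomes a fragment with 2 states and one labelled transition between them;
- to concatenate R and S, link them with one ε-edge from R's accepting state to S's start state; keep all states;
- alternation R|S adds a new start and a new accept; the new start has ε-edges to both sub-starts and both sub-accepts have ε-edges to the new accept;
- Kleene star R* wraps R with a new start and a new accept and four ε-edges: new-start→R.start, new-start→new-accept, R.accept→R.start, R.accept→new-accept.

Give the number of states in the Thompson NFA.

14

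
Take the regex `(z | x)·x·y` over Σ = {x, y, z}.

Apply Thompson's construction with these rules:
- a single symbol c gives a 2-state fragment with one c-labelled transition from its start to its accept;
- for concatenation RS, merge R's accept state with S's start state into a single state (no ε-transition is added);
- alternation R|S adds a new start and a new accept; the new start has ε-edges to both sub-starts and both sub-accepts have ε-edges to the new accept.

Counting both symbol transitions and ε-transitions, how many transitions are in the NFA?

Bottom-up over the parse tree:
Each of the 4 symbol leaves contributes 1 transition (1 symbol, 0 ε).
  z | x → 6 transitions (2 symbol, 4 ε)
  (z | x)·x·y → 8 transitions (4 symbol, 4 ε)

8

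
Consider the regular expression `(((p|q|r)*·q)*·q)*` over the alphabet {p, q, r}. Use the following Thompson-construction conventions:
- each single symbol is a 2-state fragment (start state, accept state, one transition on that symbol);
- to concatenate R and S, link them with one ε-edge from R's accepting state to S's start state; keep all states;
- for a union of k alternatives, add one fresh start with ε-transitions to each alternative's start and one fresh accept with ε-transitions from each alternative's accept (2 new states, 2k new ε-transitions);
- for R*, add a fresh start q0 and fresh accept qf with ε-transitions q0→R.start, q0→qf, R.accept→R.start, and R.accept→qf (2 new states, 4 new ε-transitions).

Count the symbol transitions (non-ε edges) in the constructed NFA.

5

Building bottom-up:
Each of the 5 symbol leaves contributes exactly 1 symbol transition.
  p|q|r — 3 symbol transitions
  (p|q|r)* — 3 symbol transitions
  (p|q|r)*·q — 4 symbol transitions
  ((p|q|r)*·q)* — 4 symbol transitions
  ((p|q|r)*·q)*·q — 5 symbol transitions
  (((p|q|r)*·q)*·q)* — 5 symbol transitions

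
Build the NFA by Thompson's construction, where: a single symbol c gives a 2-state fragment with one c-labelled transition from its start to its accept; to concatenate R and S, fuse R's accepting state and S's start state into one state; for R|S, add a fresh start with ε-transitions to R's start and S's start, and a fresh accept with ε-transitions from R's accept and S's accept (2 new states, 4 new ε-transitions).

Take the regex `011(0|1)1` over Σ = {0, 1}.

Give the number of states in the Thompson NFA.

10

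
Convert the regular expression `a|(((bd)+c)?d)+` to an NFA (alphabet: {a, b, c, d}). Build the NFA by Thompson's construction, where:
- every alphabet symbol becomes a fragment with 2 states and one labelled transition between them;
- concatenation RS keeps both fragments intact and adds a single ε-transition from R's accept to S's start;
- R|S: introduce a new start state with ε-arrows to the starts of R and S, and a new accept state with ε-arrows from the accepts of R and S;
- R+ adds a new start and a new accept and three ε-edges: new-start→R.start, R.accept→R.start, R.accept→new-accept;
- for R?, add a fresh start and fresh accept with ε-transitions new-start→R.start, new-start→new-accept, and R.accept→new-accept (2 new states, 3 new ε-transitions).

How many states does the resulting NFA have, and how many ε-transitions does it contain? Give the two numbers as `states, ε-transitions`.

18, 16

Per subexpression:
Each of the 5 symbol leaves contributes 2 states and 0 ε-transitions.
  bd = 4 states, 1 ε-transition
  (bd)+ = 6 states, 4 ε-transitions
  (bd)+c = 8 states, 5 ε-transitions
  ((bd)+c)? = 10 states, 8 ε-transitions
  ((bd)+c)?d = 12 states, 9 ε-transitions
  (((bd)+c)?d)+ = 14 states, 12 ε-transitions
  a|(((bd)+c)?d)+ = 18 states, 16 ε-transitions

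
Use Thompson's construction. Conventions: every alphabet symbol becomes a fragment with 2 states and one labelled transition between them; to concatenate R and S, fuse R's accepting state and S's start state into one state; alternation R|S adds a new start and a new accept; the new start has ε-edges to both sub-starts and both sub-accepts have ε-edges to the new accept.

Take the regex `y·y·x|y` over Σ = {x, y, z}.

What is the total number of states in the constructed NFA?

8

Per subexpression:
Each of the 4 symbol leaves contributes a 2-state fragment.
  y·y·x = 4 states
  y·y·x|y = 8 states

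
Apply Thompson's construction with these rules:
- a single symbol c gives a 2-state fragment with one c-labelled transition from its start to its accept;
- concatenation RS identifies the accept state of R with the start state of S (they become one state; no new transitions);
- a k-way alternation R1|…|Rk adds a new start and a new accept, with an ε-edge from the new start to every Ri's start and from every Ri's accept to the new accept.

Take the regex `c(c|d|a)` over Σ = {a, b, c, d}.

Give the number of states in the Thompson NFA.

Recursing over subexpressions:
Each of the 4 symbol leaves contributes a 2-state fragment.
  c|d|a = 8 states
  c(c|d|a) = 9 states

9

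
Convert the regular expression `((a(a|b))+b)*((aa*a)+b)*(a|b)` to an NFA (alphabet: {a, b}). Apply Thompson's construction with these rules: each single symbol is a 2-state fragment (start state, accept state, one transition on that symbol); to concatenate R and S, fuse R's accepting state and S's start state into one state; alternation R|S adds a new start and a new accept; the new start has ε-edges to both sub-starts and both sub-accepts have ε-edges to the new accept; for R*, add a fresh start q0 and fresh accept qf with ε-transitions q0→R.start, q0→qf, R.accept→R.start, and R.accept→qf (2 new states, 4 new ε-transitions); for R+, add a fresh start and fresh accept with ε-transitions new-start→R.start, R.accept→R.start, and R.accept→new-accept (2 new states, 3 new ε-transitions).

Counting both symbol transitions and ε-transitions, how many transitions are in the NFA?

Building bottom-up:
Each of the 10 symbol leaves contributes 1 transition (1 symbol, 0 ε).
  a|b = 6 transitions (2 symbol, 4 ε)
  a(a|b) = 7 transitions (3 symbol, 4 ε)
  (a(a|b))+ = 10 transitions (3 symbol, 7 ε)
  (a(a|b))+b = 11 transitions (4 symbol, 7 ε)
  ((a(a|b))+b)* = 15 transitions (4 symbol, 11 ε)
  a* = 5 transitions (1 symbol, 4 ε)
  aa*a = 7 transitions (3 symbol, 4 ε)
  (aa*a)+ = 10 transitions (3 symbol, 7 ε)
  (aa*a)+b = 11 transitions (4 symbol, 7 ε)
  ((aa*a)+b)* = 15 transitions (4 symbol, 11 ε)
  a|b = 6 transitions (2 symbol, 4 ε)
  ((a(a|b))+b)*((aa*a)+b)*(a|b) = 36 transitions (10 symbol, 26 ε)

36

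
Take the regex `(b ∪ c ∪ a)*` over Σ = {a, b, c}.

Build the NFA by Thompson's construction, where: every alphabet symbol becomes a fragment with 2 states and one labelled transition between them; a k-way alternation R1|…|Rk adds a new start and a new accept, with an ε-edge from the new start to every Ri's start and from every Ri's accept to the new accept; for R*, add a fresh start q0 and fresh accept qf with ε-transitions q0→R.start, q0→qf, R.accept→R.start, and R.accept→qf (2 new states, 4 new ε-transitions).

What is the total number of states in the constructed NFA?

10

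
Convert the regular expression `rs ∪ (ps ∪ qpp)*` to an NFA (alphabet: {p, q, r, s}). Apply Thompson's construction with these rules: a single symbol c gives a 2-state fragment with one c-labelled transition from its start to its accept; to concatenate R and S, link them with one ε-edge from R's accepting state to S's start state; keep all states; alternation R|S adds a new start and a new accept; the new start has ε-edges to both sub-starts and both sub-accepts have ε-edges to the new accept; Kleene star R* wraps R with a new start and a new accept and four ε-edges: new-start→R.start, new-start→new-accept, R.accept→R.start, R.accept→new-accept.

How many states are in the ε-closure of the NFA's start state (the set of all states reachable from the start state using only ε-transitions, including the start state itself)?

8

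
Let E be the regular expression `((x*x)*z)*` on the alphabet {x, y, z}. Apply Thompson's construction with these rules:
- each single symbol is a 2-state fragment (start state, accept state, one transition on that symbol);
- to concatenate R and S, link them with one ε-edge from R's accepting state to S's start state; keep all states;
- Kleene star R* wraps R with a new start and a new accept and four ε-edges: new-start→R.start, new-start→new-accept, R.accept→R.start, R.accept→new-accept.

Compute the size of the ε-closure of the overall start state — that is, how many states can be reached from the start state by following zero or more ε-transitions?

Compute the ε-closure size of each fragment's start state recursively; a symbol fragment's start has no outgoing ε-edge, so its closure is just itself (size 1).
  x* → new start has ε-edges to the inner start and to the new accept, so C = 2 + 1 = 3
  x*x → C = 3 + 1 = 4 (closure spills across the concat boundary because the left factor accepts ε)
  (x*x)* → the star's fresh start ε-reaches both the body's start and the fresh accept: C = 2 + 4 = 6
  (x*x)*z → C = 6 + 1 = 7 (closure spills across the concat boundary because the left factor accepts ε)
  ((x*x)*z)* → new start has ε-edges to the inner start and to the new accept, so C = 2 + 7 = 9

9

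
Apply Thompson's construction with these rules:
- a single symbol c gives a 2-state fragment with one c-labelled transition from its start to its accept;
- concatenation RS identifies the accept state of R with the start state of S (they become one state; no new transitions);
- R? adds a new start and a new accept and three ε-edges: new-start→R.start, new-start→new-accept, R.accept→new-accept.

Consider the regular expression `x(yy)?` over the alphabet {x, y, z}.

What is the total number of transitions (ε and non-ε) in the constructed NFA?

Per subexpression:
Each of the 3 symbol leaves contributes 1 transition (1 symbol, 0 ε).
  yy : 2 transitions (2 symbol, 0 ε)
  (yy)? : 5 transitions (2 symbol, 3 ε)
  x(yy)? : 6 transitions (3 symbol, 3 ε)

6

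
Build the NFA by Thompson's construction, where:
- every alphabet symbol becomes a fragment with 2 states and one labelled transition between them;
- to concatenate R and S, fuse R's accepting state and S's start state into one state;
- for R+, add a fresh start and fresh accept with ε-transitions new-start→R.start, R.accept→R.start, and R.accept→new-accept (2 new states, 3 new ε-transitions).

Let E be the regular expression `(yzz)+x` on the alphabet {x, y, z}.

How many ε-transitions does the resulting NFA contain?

Recursing over subexpressions:
Each of the 4 symbol leaves contributes 0 ε-transitions.
  yzz = 0 ε-transitions
  (yzz)+ = 3 ε-transitions
  (yzz)+x = 3 ε-transitions

3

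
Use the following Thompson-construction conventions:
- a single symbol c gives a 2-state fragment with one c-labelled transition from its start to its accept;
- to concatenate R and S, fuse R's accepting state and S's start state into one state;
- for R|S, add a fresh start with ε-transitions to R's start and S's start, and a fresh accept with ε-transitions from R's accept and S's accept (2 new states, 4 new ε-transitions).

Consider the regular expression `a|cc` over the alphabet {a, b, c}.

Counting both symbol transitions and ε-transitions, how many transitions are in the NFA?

Per subexpression:
Each of the 3 symbol leaves contributes 1 transition (1 symbol, 0 ε).
  cc — 2 transitions (2 symbol, 0 ε)
  a|cc — 7 transitions (3 symbol, 4 ε)

7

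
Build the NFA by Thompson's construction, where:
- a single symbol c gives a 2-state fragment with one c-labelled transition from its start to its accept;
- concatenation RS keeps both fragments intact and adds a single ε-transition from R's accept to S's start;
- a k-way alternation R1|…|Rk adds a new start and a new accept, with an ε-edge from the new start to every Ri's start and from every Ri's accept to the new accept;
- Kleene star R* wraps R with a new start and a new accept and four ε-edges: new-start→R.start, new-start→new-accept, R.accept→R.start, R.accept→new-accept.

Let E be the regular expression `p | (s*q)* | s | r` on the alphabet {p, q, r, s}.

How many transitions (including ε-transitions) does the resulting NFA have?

22

Building bottom-up:
Each of the 5 symbol leaves contributes 1 transition (1 symbol, 0 ε).
  s* = 5 transitions (1 symbol, 4 ε)
  s*q = 7 transitions (2 symbol, 5 ε)
  (s*q)* = 11 transitions (2 symbol, 9 ε)
  p | (s*q)* | s | r = 22 transitions (5 symbol, 17 ε)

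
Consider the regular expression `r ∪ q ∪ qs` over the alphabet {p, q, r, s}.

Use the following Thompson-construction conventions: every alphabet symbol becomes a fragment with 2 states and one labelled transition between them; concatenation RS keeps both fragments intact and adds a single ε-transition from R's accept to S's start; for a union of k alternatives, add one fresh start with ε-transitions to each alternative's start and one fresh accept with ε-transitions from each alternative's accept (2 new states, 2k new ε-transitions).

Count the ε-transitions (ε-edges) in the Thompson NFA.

Building bottom-up:
Each of the 4 symbol leaves contributes 0 ε-transitions.
  qs : 1 ε-transition
  r ∪ q ∪ qs : 7 ε-transitions

7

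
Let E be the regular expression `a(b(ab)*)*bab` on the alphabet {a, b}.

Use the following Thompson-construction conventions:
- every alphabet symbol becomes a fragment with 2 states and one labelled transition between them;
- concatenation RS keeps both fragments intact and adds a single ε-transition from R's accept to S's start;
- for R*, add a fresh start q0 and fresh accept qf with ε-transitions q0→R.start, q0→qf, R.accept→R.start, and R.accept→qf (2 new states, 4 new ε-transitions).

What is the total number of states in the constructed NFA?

18

By structural recursion:
Each of the 7 symbol leaves contributes a 2-state fragment.
  ab — 4 states
  (ab)* — 6 states
  b(ab)* — 8 states
  (b(ab)*)* — 10 states
  a(b(ab)*)*bab — 18 states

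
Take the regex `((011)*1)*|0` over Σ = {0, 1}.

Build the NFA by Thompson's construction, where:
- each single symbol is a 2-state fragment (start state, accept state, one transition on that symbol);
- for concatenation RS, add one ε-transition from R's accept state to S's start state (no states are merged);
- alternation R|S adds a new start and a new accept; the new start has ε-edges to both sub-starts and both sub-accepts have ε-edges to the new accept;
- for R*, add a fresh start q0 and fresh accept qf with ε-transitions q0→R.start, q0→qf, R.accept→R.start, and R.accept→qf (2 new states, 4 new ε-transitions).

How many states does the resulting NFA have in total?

16

Building bottom-up:
Each of the 5 symbol leaves contributes a 2-state fragment.
  011 = 6 states
  (011)* = 8 states
  (011)*1 = 10 states
  ((011)*1)* = 12 states
  ((011)*1)*|0 = 16 states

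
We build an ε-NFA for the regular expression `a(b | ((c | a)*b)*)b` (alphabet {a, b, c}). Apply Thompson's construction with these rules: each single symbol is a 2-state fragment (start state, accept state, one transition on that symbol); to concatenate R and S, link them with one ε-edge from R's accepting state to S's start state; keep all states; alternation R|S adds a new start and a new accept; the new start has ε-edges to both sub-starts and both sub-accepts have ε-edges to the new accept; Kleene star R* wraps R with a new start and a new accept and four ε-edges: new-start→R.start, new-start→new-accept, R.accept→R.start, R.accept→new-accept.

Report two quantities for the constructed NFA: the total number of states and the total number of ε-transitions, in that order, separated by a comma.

Recursing over subexpressions:
Each of the 6 symbol leaves contributes 2 states and 0 ε-transitions.
  c | a : 6 states, 4 ε-transitions
  (c | a)* : 8 states, 8 ε-transitions
  (c | a)*b : 10 states, 9 ε-transitions
  ((c | a)*b)* : 12 states, 13 ε-transitions
  b | ((c | a)*b)* : 16 states, 17 ε-transitions
  a(b | ((c | a)*b)*)b : 20 states, 19 ε-transitions

20, 19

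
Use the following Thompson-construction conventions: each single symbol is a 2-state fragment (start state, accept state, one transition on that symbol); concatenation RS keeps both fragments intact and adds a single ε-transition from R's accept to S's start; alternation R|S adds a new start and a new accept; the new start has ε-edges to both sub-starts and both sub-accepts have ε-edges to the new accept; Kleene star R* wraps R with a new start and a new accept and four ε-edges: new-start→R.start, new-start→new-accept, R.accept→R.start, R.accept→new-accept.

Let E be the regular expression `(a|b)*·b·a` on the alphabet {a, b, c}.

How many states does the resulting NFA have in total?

12

Recursing over subexpressions:
Each of the 4 symbol leaves contributes a 2-state fragment.
  a|b = 6 states
  (a|b)* = 8 states
  (a|b)*·b·a = 12 states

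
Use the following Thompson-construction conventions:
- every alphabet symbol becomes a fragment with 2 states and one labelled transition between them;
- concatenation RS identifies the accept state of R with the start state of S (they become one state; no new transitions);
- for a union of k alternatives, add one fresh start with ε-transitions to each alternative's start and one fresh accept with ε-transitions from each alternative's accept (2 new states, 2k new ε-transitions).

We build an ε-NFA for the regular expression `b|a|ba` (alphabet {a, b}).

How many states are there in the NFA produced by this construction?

9

Per subexpression:
Each of the 4 symbol leaves contributes a 2-state fragment.
  ba = 3 states
  b|a|ba = 9 states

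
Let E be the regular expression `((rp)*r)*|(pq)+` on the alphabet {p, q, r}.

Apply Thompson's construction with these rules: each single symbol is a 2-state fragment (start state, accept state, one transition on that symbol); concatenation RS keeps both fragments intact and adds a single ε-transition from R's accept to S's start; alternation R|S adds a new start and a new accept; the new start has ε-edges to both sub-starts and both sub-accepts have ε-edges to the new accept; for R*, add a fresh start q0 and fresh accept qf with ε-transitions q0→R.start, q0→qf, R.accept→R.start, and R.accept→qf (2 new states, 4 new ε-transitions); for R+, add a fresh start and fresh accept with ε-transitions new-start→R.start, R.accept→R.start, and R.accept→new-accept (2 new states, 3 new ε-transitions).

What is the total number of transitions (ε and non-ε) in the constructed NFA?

Recursing over subexpressions:
Each of the 5 symbol leaves contributes 1 transition (1 symbol, 0 ε).
  rp : 3 transitions (2 symbol, 1 ε)
  (rp)* : 7 transitions (2 symbol, 5 ε)
  (rp)*r : 9 transitions (3 symbol, 6 ε)
  ((rp)*r)* : 13 transitions (3 symbol, 10 ε)
  pq : 3 transitions (2 symbol, 1 ε)
  (pq)+ : 6 transitions (2 symbol, 4 ε)
  ((rp)*r)*|(pq)+ : 23 transitions (5 symbol, 18 ε)

23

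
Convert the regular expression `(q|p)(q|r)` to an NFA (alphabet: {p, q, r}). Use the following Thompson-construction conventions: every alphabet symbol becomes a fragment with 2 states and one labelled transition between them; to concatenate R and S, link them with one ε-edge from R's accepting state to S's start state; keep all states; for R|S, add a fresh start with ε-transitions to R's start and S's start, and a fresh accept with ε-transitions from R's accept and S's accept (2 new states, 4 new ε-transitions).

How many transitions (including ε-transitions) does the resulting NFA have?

By structural recursion:
Each of the 4 symbol leaves contributes 1 transition (1 symbol, 0 ε).
  q|p — 6 transitions (2 symbol, 4 ε)
  q|r — 6 transitions (2 symbol, 4 ε)
  (q|p)(q|r) — 13 transitions (4 symbol, 9 ε)

13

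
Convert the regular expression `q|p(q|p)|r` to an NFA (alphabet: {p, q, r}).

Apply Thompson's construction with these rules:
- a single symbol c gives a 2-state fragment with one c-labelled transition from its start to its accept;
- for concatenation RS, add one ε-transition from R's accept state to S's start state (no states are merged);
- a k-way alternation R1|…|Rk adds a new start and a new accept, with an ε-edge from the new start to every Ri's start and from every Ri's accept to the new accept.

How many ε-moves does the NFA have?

11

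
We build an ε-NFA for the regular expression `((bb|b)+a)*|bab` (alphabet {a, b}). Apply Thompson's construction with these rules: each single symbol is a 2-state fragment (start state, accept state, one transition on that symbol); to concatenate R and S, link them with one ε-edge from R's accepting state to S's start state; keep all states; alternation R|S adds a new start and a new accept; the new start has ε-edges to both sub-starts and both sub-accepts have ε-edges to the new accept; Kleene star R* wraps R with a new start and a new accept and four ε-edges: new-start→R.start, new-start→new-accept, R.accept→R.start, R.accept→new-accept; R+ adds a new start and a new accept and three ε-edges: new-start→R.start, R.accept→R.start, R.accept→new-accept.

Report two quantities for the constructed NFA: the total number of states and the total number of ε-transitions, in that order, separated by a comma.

By structural recursion:
Each of the 7 symbol leaves contributes 2 states and 0 ε-transitions.
  bb — 4 states, 1 ε-transition
  bb|b — 8 states, 5 ε-transitions
  (bb|b)+ — 10 states, 8 ε-transitions
  (bb|b)+a — 12 states, 9 ε-transitions
  ((bb|b)+a)* — 14 states, 13 ε-transitions
  bab — 6 states, 2 ε-transitions
  ((bb|b)+a)*|bab — 22 states, 19 ε-transitions

22, 19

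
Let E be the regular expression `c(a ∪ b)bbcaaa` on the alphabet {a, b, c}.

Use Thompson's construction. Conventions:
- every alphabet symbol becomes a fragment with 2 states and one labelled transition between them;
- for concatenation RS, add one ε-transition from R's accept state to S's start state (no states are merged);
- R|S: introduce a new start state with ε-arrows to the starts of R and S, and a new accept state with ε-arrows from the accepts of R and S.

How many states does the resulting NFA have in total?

By structural recursion:
Each of the 9 symbol leaves contributes a 2-state fragment.
  a ∪ b : 6 states
  c(a ∪ b)bbcaaa : 20 states

20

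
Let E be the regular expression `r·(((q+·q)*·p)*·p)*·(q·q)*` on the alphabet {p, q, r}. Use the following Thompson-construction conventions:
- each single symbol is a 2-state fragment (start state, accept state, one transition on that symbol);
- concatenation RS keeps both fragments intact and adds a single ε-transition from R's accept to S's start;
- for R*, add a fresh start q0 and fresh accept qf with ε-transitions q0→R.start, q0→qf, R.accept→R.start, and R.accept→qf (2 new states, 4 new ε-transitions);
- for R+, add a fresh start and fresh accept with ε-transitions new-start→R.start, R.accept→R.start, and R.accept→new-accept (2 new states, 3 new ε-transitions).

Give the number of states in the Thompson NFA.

24

Per subexpression:
Each of the 7 symbol leaves contributes a 2-state fragment.
  q+ : 4 states
  q+·q : 6 states
  (q+·q)* : 8 states
  (q+·q)*·p : 10 states
  ((q+·q)*·p)* : 12 states
  ((q+·q)*·p)*·p : 14 states
  (((q+·q)*·p)*·p)* : 16 states
  q·q : 4 states
  (q·q)* : 6 states
  r·(((q+·q)*·p)*·p)*·(q·q)* : 24 states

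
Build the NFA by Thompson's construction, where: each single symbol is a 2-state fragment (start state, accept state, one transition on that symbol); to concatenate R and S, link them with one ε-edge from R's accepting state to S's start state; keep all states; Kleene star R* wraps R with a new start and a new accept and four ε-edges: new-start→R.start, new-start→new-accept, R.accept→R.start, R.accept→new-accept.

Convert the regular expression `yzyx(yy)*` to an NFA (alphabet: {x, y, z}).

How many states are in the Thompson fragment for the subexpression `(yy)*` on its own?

6

Fragment for `(yy)*`:
Each of the 2 symbol leaves contributes a 2-state fragment.
  yy : 4 states
  (yy)* : 6 states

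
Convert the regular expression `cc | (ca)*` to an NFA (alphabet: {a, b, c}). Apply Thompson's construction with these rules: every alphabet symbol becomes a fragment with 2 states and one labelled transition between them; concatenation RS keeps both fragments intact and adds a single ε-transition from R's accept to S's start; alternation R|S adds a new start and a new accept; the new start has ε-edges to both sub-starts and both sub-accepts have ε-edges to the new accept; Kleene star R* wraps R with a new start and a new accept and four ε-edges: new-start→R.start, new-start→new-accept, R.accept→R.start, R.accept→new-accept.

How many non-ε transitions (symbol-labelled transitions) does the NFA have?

4

Per subexpression:
Each of the 4 symbol leaves contributes exactly 1 symbol transition.
  cc : 2 symbol transitions
  ca : 2 symbol transitions
  (ca)* : 2 symbol transitions
  cc | (ca)* : 4 symbol transitions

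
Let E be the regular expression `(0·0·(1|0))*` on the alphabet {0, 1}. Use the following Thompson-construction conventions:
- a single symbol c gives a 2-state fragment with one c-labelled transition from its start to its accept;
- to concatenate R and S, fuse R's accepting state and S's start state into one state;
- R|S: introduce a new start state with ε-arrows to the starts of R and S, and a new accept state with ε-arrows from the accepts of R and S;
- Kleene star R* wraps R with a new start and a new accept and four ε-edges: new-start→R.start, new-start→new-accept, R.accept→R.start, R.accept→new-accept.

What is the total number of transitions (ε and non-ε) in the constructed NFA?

12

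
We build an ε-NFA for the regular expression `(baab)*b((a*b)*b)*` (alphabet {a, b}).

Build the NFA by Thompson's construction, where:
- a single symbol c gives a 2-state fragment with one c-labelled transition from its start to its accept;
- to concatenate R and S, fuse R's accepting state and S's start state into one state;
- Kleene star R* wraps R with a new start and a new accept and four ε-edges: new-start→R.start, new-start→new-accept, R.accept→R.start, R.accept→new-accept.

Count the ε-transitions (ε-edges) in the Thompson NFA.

16

Recursing over subexpressions:
Each of the 8 symbol leaves contributes 0 ε-transitions.
  baab → 0 ε-transitions
  (baab)* → 4 ε-transitions
  a* → 4 ε-transitions
  a*b → 4 ε-transitions
  (a*b)* → 8 ε-transitions
  (a*b)*b → 8 ε-transitions
  ((a*b)*b)* → 12 ε-transitions
  (baab)*b((a*b)*b)* → 16 ε-transitions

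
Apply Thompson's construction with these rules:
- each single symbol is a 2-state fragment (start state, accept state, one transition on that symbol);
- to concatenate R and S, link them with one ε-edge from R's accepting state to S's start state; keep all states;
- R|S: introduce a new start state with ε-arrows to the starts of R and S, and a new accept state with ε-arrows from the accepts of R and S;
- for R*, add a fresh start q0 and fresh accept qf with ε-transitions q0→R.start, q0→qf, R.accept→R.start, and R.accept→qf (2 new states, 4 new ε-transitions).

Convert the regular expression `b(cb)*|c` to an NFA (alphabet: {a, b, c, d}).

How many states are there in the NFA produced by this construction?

Per subexpression:
Each of the 4 symbol leaves contributes a 2-state fragment.
  cb → 4 states
  (cb)* → 6 states
  b(cb)* → 8 states
  b(cb)*|c → 12 states

12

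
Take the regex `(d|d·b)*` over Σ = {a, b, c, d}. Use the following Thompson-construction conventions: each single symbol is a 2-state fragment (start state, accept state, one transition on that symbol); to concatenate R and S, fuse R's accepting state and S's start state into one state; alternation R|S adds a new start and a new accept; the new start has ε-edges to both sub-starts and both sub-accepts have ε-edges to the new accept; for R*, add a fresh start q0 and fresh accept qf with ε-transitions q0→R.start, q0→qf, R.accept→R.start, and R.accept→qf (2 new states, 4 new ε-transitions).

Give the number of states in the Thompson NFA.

9

By structural recursion:
Each of the 3 symbol leaves contributes a 2-state fragment.
  d·b — 3 states
  d|d·b — 7 states
  (d|d·b)* — 9 states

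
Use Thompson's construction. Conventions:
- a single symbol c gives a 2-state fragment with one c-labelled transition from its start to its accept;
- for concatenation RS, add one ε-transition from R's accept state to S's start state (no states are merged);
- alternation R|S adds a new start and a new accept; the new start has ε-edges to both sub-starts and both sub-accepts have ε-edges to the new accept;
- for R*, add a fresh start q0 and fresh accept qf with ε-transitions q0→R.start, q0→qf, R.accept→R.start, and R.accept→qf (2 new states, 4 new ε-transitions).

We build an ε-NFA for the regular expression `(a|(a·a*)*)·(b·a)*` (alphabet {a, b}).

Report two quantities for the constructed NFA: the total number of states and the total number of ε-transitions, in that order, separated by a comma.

18, 19

By structural recursion:
Each of the 5 symbol leaves contributes 2 states and 0 ε-transitions.
  a* — 4 states, 4 ε-transitions
  a·a* — 6 states, 5 ε-transitions
  (a·a*)* — 8 states, 9 ε-transitions
  a|(a·a*)* — 12 states, 13 ε-transitions
  b·a — 4 states, 1 ε-transition
  (b·a)* — 6 states, 5 ε-transitions
  (a|(a·a*)*)·(b·a)* — 18 states, 19 ε-transitions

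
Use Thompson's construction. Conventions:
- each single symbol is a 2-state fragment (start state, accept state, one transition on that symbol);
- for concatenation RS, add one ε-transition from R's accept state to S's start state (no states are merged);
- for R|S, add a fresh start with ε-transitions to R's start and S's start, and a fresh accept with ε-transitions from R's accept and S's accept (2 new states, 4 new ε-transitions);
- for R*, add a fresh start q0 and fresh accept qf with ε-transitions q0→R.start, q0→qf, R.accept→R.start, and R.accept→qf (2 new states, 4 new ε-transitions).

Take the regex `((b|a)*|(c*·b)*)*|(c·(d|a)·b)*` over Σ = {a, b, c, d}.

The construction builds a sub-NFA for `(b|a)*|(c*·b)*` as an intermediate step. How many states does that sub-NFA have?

18

Fragment for `(b|a)*|(c*·b)*`:
Each of the 4 symbol leaves contributes a 2-state fragment.
  b|a : 6 states
  (b|a)* : 8 states
  c* : 4 states
  c*·b : 6 states
  (c*·b)* : 8 states
  (b|a)*|(c*·b)* : 18 states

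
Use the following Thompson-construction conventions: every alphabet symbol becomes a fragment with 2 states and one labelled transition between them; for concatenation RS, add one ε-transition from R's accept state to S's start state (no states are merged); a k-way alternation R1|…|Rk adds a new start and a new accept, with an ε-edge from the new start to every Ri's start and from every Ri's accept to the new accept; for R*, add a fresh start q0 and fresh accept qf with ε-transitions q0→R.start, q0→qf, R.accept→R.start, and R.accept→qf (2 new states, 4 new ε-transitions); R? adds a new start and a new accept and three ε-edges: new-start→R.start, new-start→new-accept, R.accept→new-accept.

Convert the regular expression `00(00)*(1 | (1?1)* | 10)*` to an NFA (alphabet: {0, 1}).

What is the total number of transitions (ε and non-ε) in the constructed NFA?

36

Bottom-up over the parse tree:
Each of the 9 symbol leaves contributes 1 transition (1 symbol, 0 ε).
  00 = 3 transitions (2 symbol, 1 ε)
  (00)* = 7 transitions (2 symbol, 5 ε)
  1? = 4 transitions (1 symbol, 3 ε)
  1?1 = 6 transitions (2 symbol, 4 ε)
  (1?1)* = 10 transitions (2 symbol, 8 ε)
  10 = 3 transitions (2 symbol, 1 ε)
  1 | (1?1)* | 10 = 20 transitions (5 symbol, 15 ε)
  (1 | (1?1)* | 10)* = 24 transitions (5 symbol, 19 ε)
  00(00)*(1 | (1?1)* | 10)* = 36 transitions (9 symbol, 27 ε)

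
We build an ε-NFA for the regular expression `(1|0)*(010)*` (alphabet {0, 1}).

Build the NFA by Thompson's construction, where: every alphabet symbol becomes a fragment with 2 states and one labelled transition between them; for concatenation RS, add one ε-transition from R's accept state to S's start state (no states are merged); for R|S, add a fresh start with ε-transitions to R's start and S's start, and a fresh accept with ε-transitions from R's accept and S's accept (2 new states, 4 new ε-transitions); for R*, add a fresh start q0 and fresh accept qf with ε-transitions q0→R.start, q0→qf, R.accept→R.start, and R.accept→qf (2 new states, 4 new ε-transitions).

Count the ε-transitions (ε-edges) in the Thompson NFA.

15

Building bottom-up:
Each of the 5 symbol leaves contributes 0 ε-transitions.
  1|0 → 4 ε-transitions
  (1|0)* → 8 ε-transitions
  010 → 2 ε-transitions
  (010)* → 6 ε-transitions
  (1|0)*(010)* → 15 ε-transitions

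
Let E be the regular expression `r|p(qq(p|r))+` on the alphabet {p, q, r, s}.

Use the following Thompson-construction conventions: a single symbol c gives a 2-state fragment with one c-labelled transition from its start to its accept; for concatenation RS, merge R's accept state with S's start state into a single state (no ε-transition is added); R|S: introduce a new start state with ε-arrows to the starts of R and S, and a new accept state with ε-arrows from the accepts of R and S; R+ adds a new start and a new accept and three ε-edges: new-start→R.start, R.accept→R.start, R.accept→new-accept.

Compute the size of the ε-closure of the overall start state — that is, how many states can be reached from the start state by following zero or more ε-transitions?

Compute the ε-closure size of each fragment's start state recursively; a symbol fragment's start has no outgoing ε-edge, so its closure is just itself (size 1).
  p|r : C = 1 + 1 + 1 = 3 (the new accept is not ε-reachable since no branch accepts ε)
  qq(p|r) : C equals the left operand's closure size = 1 (its accept is not ε-reachable, so the closure stops there)
  (qq(p|r))+ : C = 1 + 1 = 2 (the body doesn't accept ε, so the new accept is not reached)
  p(qq(p|r))+ : same as the first factor's closure: C = 1
  r|p(qq(p|r))+ : C = 1 + 1 + 1 = 3 (the new accept is not ε-reachable since no branch accepts ε)

3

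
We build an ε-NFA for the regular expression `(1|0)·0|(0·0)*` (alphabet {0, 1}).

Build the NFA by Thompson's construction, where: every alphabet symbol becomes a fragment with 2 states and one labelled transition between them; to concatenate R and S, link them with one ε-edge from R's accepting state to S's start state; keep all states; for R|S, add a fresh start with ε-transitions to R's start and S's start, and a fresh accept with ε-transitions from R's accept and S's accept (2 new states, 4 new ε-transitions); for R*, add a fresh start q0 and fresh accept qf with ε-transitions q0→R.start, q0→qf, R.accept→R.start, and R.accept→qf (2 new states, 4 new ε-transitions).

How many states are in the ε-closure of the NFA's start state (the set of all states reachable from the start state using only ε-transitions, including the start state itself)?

8

Work bottom-up. For each fragment F, track |ε-closure(F.start)| and whether F's accept lies in that closure (i.e. whether F accepts ε). A single-symbol fragment has closure size 1 and does not accept ε.
  1|0 : C = 1 + 1 + 1 = 3 (the new accept is not ε-reachable since no branch accepts ε)
  (1|0)·0 : same as the first factor's closure: C = 3
  0·0 : C equals the left operand's closure size = 1 (its accept is not ε-reachable, so the closure stops there)
  (0·0)* : new start has ε-edges to the inner start and to the new accept, so C = 2 + 1 = 3
  (1|0)·0|(0·0)* : new start ε-reaches every alternative's start; at least one alternative accepts ε, so the union's new accept is reached too: C = 1 + 3 + 3 + 1 = 8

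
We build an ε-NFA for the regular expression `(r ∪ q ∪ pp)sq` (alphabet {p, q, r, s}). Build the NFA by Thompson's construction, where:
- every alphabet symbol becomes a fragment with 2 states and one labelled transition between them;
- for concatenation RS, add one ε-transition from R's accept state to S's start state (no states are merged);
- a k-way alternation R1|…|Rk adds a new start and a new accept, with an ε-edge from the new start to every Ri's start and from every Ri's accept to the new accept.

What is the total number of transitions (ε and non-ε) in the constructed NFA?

15

Recursing over subexpressions:
Each of the 6 symbol leaves contributes 1 transition (1 symbol, 0 ε).
  pp — 3 transitions (2 symbol, 1 ε)
  r ∪ q ∪ pp — 11 transitions (4 symbol, 7 ε)
  (r ∪ q ∪ pp)sq — 15 transitions (6 symbol, 9 ε)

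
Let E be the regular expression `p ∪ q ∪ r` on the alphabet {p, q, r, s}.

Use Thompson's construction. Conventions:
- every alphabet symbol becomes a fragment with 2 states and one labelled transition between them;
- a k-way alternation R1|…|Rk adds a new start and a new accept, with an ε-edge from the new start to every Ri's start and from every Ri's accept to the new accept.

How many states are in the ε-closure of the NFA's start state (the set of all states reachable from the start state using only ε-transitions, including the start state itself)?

4

Work bottom-up. For each fragment F, track |ε-closure(F.start)| and whether F's accept lies in that closure (i.e. whether F accepts ε). A single-symbol fragment has closure size 1 and does not accept ε.
  p ∪ q ∪ r → C = 1 + 1 + 1 + 1 = 4 (the new accept is not ε-reachable since no branch accepts ε)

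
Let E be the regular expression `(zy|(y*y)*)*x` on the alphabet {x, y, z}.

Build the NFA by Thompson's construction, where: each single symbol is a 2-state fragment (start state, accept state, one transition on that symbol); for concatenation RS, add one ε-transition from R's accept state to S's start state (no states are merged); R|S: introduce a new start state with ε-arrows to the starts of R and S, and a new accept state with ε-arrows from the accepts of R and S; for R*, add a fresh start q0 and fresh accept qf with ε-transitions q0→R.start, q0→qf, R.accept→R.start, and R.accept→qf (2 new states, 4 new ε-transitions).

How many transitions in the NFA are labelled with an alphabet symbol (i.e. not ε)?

Recursing over subexpressions:
Each of the 5 symbol leaves contributes exactly 1 symbol transition.
  zy : 2 symbol transitions
  y* : 1 symbol transition
  y*y : 2 symbol transitions
  (y*y)* : 2 symbol transitions
  zy|(y*y)* : 4 symbol transitions
  (zy|(y*y)*)* : 4 symbol transitions
  (zy|(y*y)*)*x : 5 symbol transitions

5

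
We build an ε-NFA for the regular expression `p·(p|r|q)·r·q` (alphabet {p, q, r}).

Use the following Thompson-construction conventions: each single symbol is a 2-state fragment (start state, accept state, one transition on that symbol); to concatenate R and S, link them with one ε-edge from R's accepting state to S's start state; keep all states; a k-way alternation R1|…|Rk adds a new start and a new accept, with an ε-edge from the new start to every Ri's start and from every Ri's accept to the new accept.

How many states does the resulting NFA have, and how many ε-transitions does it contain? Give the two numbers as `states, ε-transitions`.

14, 9

Building bottom-up:
Each of the 6 symbol leaves contributes 2 states and 0 ε-transitions.
  p|r|q : 8 states, 6 ε-transitions
  p·(p|r|q)·r·q : 14 states, 9 ε-transitions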